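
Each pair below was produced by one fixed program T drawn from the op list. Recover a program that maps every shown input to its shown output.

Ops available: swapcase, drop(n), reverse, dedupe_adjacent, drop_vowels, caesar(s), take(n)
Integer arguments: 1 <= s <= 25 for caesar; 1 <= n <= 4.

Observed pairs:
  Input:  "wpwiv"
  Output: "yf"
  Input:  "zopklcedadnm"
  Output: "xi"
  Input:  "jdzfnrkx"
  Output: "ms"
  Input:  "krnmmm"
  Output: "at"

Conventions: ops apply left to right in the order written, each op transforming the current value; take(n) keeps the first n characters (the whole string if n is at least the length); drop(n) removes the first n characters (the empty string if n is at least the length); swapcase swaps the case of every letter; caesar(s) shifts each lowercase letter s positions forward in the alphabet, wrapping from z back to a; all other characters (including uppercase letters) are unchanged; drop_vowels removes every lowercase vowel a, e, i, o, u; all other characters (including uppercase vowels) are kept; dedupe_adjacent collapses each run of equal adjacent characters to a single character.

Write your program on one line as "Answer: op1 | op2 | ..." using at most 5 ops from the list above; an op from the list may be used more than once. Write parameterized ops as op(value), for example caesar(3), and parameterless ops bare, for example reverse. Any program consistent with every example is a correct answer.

dedupe_adjacent | caesar(9) | take(2) | reverse

Check, running the answer program on each example:
  "wpwiv" -> "wpwiv" -> "fyfre" -> "fy" -> "yf"
  "zopklcedadnm" -> "zopklcedadnm" -> "ixytulnmjmwv" -> "ix" -> "xi"
  "jdzfnrkx" -> "jdzfnrkx" -> "smiowatg" -> "sm" -> "ms"
  "krnmmm" -> "krnm" -> "tawv" -> "ta" -> "at"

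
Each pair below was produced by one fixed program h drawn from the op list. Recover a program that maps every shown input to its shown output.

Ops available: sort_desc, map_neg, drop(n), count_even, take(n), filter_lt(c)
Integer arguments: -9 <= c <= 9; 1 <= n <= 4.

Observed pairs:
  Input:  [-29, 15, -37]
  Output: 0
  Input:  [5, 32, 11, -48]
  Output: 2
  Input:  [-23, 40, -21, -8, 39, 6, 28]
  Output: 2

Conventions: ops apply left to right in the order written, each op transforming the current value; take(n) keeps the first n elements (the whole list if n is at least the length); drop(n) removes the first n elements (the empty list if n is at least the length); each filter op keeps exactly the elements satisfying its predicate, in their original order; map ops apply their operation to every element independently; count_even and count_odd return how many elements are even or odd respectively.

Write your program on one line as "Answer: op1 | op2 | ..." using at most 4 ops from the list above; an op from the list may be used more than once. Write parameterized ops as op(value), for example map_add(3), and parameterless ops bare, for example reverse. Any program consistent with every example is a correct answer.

map_neg | take(4) | sort_desc | count_even

Check, running the answer program on each example:
  [-29, 15, -37] -> [29, -15, 37] -> [29, -15, 37] -> [37, 29, -15] -> 0
  [5, 32, 11, -48] -> [-5, -32, -11, 48] -> [-5, -32, -11, 48] -> [48, -5, -11, -32] -> 2
  [-23, 40, -21, -8, 39, 6, 28] -> [23, -40, 21, 8, -39, -6, -28] -> [23, -40, 21, 8] -> [23, 21, 8, -40] -> 2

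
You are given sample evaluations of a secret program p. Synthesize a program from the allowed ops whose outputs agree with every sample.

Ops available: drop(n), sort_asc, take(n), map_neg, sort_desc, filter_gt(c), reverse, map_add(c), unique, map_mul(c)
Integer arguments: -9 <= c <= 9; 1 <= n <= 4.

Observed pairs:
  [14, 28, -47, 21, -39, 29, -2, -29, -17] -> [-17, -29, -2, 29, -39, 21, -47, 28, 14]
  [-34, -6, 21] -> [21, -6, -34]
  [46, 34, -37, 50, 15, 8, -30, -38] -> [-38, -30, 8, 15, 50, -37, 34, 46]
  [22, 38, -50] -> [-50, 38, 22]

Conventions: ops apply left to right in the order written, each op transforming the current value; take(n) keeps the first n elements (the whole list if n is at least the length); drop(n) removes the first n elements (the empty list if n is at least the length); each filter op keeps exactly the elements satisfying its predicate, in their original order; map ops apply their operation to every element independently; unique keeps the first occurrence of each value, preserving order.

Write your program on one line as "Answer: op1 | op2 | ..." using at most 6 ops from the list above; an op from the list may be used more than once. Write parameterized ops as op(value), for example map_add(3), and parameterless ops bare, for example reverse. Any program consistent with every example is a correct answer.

map_neg | map_add(-6) | map_neg | reverse | map_add(-6)

Check, running the answer program on each example:
  [14, 28, -47, 21, -39, 29, -2, -29, -17] -> [-14, -28, 47, -21, 39, -29, 2, 29, 17] -> [-20, -34, 41, -27, 33, -35, -4, 23, 11] -> [20, 34, -41, 27, -33, 35, 4, -23, -11] -> [-11, -23, 4, 35, -33, 27, -41, 34, 20] -> [-17, -29, -2, 29, -39, 21, -47, 28, 14]
  [-34, -6, 21] -> [34, 6, -21] -> [28, 0, -27] -> [-28, 0, 27] -> [27, 0, -28] -> [21, -6, -34]
  [46, 34, -37, 50, 15, 8, -30, -38] -> [-46, -34, 37, -50, -15, -8, 30, 38] -> [-52, -40, 31, -56, -21, -14, 24, 32] -> [52, 40, -31, 56, 21, 14, -24, -32] -> [-32, -24, 14, 21, 56, -31, 40, 52] -> [-38, -30, 8, 15, 50, -37, 34, 46]
  [22, 38, -50] -> [-22, -38, 50] -> [-28, -44, 44] -> [28, 44, -44] -> [-44, 44, 28] -> [-50, 38, 22]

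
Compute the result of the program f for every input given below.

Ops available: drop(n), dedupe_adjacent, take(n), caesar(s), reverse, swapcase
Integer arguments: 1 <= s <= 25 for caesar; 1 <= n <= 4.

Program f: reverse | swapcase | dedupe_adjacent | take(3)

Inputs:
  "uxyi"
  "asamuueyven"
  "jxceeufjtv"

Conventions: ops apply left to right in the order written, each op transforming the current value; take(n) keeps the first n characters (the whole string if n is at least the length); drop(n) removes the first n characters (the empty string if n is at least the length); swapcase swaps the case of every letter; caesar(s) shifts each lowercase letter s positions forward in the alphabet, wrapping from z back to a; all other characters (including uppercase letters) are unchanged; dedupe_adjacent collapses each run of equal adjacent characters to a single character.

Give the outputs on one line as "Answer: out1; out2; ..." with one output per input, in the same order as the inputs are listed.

"IYX"; "NEV"; "VTJ"

Execution, op by op:
  "uxyi" -> "iyxu" -> "IYXU" -> "IYXU" -> "IYX"
  "asamuueyven" -> "nevyeuumasa" -> "NEVYEUUMASA" -> "NEVYEUMASA" -> "NEV"
  "jxceeufjtv" -> "vtjfueecxj" -> "VTJFUEECXJ" -> "VTJFUECXJ" -> "VTJ"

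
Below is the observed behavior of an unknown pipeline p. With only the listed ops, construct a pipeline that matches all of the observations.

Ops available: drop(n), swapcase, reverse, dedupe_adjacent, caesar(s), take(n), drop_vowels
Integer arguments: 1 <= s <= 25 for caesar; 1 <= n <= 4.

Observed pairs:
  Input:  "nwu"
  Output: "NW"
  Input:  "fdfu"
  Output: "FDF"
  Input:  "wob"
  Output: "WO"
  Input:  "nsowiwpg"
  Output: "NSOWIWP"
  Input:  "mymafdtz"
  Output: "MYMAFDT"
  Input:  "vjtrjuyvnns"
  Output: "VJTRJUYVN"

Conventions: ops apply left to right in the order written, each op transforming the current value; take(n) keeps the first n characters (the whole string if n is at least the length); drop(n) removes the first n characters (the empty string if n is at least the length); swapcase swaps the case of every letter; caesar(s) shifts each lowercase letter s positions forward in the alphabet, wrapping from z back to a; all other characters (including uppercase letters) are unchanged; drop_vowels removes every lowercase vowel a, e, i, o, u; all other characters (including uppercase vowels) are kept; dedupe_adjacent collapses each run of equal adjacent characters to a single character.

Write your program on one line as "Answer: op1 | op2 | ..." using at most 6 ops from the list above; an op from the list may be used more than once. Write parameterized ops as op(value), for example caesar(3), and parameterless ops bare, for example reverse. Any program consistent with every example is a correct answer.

swapcase | reverse | drop(1) | dedupe_adjacent | reverse

Check, running the answer program on each example:
  "nwu" -> "NWU" -> "UWN" -> "WN" -> "WN" -> "NW"
  "fdfu" -> "FDFU" -> "UFDF" -> "FDF" -> "FDF" -> "FDF"
  "wob" -> "WOB" -> "BOW" -> "OW" -> "OW" -> "WO"
  "nsowiwpg" -> "NSOWIWPG" -> "GPWIWOSN" -> "PWIWOSN" -> "PWIWOSN" -> "NSOWIWP"
  "mymafdtz" -> "MYMAFDTZ" -> "ZTDFAMYM" -> "TDFAMYM" -> "TDFAMYM" -> "MYMAFDT"
  "vjtrjuyvnns" -> "VJTRJUYVNNS" -> "SNNVYUJRTJV" -> "NNVYUJRTJV" -> "NVYUJRTJV" -> "VJTRJUYVN"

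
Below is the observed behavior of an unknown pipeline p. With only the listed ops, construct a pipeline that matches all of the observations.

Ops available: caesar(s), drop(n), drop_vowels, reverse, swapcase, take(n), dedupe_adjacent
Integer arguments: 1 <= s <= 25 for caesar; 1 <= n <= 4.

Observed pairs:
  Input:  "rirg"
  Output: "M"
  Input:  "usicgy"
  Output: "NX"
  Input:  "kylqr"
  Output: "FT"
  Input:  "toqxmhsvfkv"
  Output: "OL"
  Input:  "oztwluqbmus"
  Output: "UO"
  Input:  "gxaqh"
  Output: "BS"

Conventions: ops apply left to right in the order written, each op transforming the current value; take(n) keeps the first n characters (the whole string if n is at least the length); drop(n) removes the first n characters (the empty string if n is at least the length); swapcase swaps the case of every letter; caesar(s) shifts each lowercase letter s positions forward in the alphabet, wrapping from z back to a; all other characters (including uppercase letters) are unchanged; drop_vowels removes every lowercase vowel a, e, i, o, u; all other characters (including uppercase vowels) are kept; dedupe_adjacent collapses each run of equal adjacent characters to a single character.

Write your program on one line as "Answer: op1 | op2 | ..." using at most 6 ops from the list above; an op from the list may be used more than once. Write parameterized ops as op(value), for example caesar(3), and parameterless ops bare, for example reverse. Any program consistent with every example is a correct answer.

drop_vowels | take(2) | caesar(3) | dedupe_adjacent | caesar(18) | swapcase

Check, running the answer program on each example:
  "rirg" -> "rrg" -> "rr" -> "uu" -> "u" -> "m" -> "M"
  "usicgy" -> "scgy" -> "sc" -> "vf" -> "vf" -> "nx" -> "NX"
  "kylqr" -> "kylqr" -> "ky" -> "nb" -> "nb" -> "ft" -> "FT"
  "toqxmhsvfkv" -> "tqxmhsvfkv" -> "tq" -> "wt" -> "wt" -> "ol" -> "OL"
  "oztwluqbmus" -> "ztwlqbms" -> "zt" -> "cw" -> "cw" -> "uo" -> "UO"
  "gxaqh" -> "gxqh" -> "gx" -> "ja" -> "ja" -> "bs" -> "BS"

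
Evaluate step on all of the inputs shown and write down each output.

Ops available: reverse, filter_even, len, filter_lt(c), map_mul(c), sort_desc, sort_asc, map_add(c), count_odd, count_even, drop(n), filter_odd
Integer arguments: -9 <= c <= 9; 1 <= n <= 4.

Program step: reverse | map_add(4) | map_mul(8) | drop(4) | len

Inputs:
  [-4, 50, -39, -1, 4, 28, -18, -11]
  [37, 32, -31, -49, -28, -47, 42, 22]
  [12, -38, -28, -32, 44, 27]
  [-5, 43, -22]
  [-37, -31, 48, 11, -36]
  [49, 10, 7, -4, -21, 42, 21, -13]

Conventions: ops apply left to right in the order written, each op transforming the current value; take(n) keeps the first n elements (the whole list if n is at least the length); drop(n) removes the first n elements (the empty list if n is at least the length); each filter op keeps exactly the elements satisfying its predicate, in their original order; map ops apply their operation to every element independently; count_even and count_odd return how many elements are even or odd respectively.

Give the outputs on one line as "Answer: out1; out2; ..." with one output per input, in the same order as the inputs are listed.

4; 4; 2; 0; 1; 4

Execution, op by op:
  [-4, 50, -39, -1, 4, 28, -18, -11] -> [-11, -18, 28, 4, -1, -39, 50, -4] -> [-7, -14, 32, 8, 3, -35, 54, 0] -> [-56, -112, 256, 64, 24, -280, 432, 0] -> [24, -280, 432, 0] -> 4
  [37, 32, -31, -49, -28, -47, 42, 22] -> [22, 42, -47, -28, -49, -31, 32, 37] -> [26, 46, -43, -24, -45, -27, 36, 41] -> [208, 368, -344, -192, -360, -216, 288, 328] -> [-360, -216, 288, 328] -> 4
  [12, -38, -28, -32, 44, 27] -> [27, 44, -32, -28, -38, 12] -> [31, 48, -28, -24, -34, 16] -> [248, 384, -224, -192, -272, 128] -> [-272, 128] -> 2
  [-5, 43, -22] -> [-22, 43, -5] -> [-18, 47, -1] -> [-144, 376, -8] -> [] -> 0
  [-37, -31, 48, 11, -36] -> [-36, 11, 48, -31, -37] -> [-32, 15, 52, -27, -33] -> [-256, 120, 416, -216, -264] -> [-264] -> 1
  [49, 10, 7, -4, -21, 42, 21, -13] -> [-13, 21, 42, -21, -4, 7, 10, 49] -> [-9, 25, 46, -17, 0, 11, 14, 53] -> [-72, 200, 368, -136, 0, 88, 112, 424] -> [0, 88, 112, 424] -> 4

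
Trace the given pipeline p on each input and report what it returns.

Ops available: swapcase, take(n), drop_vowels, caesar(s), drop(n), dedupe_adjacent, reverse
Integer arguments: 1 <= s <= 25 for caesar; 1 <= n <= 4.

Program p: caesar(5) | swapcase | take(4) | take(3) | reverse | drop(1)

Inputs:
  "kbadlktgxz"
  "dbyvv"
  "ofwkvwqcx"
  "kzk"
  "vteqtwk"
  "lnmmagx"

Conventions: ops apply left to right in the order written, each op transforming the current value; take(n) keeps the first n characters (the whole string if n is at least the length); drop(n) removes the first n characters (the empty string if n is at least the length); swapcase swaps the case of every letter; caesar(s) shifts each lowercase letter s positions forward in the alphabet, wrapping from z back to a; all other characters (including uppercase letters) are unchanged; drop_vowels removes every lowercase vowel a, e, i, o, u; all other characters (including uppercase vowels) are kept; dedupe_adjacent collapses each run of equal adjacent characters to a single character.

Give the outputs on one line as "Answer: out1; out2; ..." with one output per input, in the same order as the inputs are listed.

Execution, op by op:
  "kbadlktgxz" -> "pgfiqpylce" -> "PGFIQPYLCE" -> "PGFI" -> "PGF" -> "FGP" -> "GP"
  "dbyvv" -> "igdaa" -> "IGDAA" -> "IGDA" -> "IGD" -> "DGI" -> "GI"
  "ofwkvwqcx" -> "tkbpabvhc" -> "TKBPABVHC" -> "TKBP" -> "TKB" -> "BKT" -> "KT"
  "kzk" -> "pep" -> "PEP" -> "PEP" -> "PEP" -> "PEP" -> "EP"
  "vteqtwk" -> "ayjvybp" -> "AYJVYBP" -> "AYJV" -> "AYJ" -> "JYA" -> "YA"
  "lnmmagx" -> "qsrrflc" -> "QSRRFLC" -> "QSRR" -> "QSR" -> "RSQ" -> "SQ"

"GP"; "GI"; "KT"; "EP"; "YA"; "SQ"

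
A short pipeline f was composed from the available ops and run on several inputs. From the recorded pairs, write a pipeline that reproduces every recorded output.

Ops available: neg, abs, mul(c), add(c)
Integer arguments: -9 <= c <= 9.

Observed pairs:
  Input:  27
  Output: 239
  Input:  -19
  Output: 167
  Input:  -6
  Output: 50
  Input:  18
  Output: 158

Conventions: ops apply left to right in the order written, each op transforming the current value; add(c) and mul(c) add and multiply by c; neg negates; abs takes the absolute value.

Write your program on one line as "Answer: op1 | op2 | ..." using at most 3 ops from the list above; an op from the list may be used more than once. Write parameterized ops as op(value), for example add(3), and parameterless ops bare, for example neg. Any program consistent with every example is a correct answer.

mul(-9) | abs | add(-4)

Check, running the answer program on each example:
  27 -> -243 -> 243 -> 239
  -19 -> 171 -> 171 -> 167
  -6 -> 54 -> 54 -> 50
  18 -> -162 -> 162 -> 158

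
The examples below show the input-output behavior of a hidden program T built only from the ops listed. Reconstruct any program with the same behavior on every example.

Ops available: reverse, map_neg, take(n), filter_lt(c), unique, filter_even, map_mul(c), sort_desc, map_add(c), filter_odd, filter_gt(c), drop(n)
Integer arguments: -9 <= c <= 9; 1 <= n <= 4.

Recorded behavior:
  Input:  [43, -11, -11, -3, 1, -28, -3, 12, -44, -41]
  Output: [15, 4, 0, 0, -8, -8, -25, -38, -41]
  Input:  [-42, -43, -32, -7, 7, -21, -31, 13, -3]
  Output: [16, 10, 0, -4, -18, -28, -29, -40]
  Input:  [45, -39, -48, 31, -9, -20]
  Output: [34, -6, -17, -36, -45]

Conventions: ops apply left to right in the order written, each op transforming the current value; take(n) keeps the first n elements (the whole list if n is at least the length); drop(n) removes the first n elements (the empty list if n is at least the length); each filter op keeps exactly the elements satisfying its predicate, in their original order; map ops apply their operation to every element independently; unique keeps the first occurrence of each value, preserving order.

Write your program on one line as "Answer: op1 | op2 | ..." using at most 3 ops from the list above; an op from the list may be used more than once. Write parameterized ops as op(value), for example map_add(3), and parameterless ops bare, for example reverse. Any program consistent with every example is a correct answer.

drop(1) | map_add(3) | sort_desc

Check, running the answer program on each example:
  [43, -11, -11, -3, 1, -28, -3, 12, -44, -41] -> [-11, -11, -3, 1, -28, -3, 12, -44, -41] -> [-8, -8, 0, 4, -25, 0, 15, -41, -38] -> [15, 4, 0, 0, -8, -8, -25, -38, -41]
  [-42, -43, -32, -7, 7, -21, -31, 13, -3] -> [-43, -32, -7, 7, -21, -31, 13, -3] -> [-40, -29, -4, 10, -18, -28, 16, 0] -> [16, 10, 0, -4, -18, -28, -29, -40]
  [45, -39, -48, 31, -9, -20] -> [-39, -48, 31, -9, -20] -> [-36, -45, 34, -6, -17] -> [34, -6, -17, -36, -45]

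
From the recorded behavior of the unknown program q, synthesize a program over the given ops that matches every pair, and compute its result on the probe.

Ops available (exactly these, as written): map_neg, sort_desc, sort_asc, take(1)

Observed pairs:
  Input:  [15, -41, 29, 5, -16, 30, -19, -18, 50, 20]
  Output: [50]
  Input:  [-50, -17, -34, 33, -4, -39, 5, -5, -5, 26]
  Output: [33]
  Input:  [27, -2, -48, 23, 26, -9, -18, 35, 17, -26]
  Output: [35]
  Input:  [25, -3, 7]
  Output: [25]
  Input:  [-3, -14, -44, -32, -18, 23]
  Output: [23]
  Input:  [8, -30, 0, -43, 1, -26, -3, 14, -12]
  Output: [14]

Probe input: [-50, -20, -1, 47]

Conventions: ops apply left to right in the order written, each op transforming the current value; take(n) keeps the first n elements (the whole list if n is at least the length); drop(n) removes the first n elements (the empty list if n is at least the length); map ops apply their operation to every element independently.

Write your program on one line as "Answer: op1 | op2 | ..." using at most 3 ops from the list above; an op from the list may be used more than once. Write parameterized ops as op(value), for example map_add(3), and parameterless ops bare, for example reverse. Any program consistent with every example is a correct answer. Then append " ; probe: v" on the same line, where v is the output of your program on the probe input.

sort_desc | take(1) ; probe: [47]

Check, running the answer program on each example:
  [15, -41, 29, 5, -16, 30, -19, -18, 50, 20] -> [50, 30, 29, 20, 15, 5, -16, -18, -19, -41] -> [50]
  [-50, -17, -34, 33, -4, -39, 5, -5, -5, 26] -> [33, 26, 5, -4, -5, -5, -17, -34, -39, -50] -> [33]
  [27, -2, -48, 23, 26, -9, -18, 35, 17, -26] -> [35, 27, 26, 23, 17, -2, -9, -18, -26, -48] -> [35]
  [25, -3, 7] -> [25, 7, -3] -> [25]
  [-3, -14, -44, -32, -18, 23] -> [23, -3, -14, -18, -32, -44] -> [23]
  [8, -30, 0, -43, 1, -26, -3, 14, -12] -> [14, 8, 1, 0, -3, -12, -26, -30, -43] -> [14]
  probe: [-50, -20, -1, 47] -> [47, -1, -20, -50] -> [47]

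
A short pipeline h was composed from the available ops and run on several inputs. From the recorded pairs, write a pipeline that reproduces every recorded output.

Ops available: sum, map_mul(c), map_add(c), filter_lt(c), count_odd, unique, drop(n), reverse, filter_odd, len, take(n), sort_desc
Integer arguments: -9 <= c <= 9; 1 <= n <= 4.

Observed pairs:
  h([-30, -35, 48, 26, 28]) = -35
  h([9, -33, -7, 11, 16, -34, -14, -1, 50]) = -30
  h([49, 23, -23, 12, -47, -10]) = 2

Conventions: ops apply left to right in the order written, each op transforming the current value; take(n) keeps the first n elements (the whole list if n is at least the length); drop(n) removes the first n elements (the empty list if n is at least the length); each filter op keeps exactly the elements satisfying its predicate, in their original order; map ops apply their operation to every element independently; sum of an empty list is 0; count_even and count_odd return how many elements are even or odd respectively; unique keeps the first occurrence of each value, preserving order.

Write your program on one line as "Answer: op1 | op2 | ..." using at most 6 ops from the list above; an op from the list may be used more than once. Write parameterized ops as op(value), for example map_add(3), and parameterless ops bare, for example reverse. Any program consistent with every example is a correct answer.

reverse | drop(1) | filter_odd | take(4) | reverse | sum

Check, running the answer program on each example:
  [-30, -35, 48, 26, 28] -> [28, 26, 48, -35, -30] -> [26, 48, -35, -30] -> [-35] -> [-35] -> [-35] -> -35
  [9, -33, -7, 11, 16, -34, -14, -1, 50] -> [50, -1, -14, -34, 16, 11, -7, -33, 9] -> [-1, -14, -34, 16, 11, -7, -33, 9] -> [-1, 11, -7, -33, 9] -> [-1, 11, -7, -33] -> [-33, -7, 11, -1] -> -30
  [49, 23, -23, 12, -47, -10] -> [-10, -47, 12, -23, 23, 49] -> [-47, 12, -23, 23, 49] -> [-47, -23, 23, 49] -> [-47, -23, 23, 49] -> [49, 23, -23, -47] -> 2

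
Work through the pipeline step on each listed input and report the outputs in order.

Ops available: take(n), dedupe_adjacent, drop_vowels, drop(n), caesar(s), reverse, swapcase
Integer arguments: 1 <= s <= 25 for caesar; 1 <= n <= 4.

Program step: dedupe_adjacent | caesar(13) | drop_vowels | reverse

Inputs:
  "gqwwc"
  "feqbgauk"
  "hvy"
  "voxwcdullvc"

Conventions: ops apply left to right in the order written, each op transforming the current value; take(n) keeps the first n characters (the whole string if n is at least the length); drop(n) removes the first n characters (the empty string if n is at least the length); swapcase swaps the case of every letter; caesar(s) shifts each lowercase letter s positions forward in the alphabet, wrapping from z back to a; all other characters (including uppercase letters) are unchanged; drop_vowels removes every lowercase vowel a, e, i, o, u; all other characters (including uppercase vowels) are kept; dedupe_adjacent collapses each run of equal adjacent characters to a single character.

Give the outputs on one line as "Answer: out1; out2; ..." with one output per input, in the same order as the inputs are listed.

Execution, op by op:
  "gqwwc" -> "gqwc" -> "tdjp" -> "tdjp" -> "pjdt"
  "feqbgauk" -> "feqbgauk" -> "srdotnhx" -> "srdtnhx" -> "xhntdrs"
  "hvy" -> "hvy" -> "uil" -> "l" -> "l"
  "voxwcdullvc" -> "voxwcdulvc" -> "ibkjpqhyip" -> "bkjpqhyp" -> "pyhqpjkb"

"pjdt"; "xhntdrs"; "l"; "pyhqpjkb"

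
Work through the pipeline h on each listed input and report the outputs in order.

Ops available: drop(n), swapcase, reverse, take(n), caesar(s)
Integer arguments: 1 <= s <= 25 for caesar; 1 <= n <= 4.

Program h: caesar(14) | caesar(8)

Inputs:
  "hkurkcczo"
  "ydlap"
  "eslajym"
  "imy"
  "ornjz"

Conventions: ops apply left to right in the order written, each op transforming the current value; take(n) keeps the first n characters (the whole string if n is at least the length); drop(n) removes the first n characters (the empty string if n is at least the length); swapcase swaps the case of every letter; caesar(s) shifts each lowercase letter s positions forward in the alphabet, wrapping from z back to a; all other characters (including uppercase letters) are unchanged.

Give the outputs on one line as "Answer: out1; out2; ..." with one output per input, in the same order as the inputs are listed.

Execution, op by op:
  "hkurkcczo" -> "vyifyqqnc" -> "dgqngyyvk"
  "ydlap" -> "mrzod" -> "uzhwl"
  "eslajym" -> "sgzoxma" -> "aohwfui"
  "imy" -> "wam" -> "eiu"
  "ornjz" -> "cfbxn" -> "knjfv"

"dgqngyyvk"; "uzhwl"; "aohwfui"; "eiu"; "knjfv"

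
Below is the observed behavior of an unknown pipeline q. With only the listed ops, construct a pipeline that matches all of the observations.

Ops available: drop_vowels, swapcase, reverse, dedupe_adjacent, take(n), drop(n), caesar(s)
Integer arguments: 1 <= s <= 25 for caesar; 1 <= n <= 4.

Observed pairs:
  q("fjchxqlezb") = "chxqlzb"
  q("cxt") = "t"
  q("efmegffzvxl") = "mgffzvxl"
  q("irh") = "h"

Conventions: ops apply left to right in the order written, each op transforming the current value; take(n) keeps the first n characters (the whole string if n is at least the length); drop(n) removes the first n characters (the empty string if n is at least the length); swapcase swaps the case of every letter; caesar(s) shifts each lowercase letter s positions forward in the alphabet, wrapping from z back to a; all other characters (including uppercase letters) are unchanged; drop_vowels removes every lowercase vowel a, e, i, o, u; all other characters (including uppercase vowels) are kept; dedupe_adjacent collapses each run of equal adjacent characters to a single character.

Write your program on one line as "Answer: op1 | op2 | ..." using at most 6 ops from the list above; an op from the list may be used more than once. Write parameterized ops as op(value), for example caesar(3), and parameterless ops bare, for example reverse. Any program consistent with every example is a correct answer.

drop(1) | drop(1) | reverse | drop_vowels | reverse

Check, running the answer program on each example:
  "fjchxqlezb" -> "jchxqlezb" -> "chxqlezb" -> "bzelqxhc" -> "bzlqxhc" -> "chxqlzb"
  "cxt" -> "xt" -> "t" -> "t" -> "t" -> "t"
  "efmegffzvxl" -> "fmegffzvxl" -> "megffzvxl" -> "lxvzffgem" -> "lxvzffgm" -> "mgffzvxl"
  "irh" -> "rh" -> "h" -> "h" -> "h" -> "h"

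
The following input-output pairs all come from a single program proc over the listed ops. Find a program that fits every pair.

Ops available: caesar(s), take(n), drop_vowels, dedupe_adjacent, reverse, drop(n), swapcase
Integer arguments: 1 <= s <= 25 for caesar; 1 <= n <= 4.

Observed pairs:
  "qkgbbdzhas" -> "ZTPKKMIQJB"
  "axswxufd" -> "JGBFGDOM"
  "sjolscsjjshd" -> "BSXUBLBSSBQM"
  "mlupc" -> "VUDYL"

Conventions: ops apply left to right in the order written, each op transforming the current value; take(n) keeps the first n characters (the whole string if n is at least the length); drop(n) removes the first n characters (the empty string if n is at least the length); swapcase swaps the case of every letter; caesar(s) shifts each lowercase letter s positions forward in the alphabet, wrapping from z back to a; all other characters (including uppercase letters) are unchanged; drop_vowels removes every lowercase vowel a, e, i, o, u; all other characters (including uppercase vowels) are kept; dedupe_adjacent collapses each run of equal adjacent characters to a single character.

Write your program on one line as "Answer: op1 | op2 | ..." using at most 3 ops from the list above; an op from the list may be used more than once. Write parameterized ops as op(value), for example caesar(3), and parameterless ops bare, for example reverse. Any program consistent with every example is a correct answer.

caesar(9) | swapcase

Check, running the answer program on each example:
  "qkgbbdzhas" -> "ztpkkmiqjb" -> "ZTPKKMIQJB"
  "axswxufd" -> "jgbfgdom" -> "JGBFGDOM"
  "sjolscsjjshd" -> "bsxublbssbqm" -> "BSXUBLBSSBQM"
  "mlupc" -> "vudyl" -> "VUDYL"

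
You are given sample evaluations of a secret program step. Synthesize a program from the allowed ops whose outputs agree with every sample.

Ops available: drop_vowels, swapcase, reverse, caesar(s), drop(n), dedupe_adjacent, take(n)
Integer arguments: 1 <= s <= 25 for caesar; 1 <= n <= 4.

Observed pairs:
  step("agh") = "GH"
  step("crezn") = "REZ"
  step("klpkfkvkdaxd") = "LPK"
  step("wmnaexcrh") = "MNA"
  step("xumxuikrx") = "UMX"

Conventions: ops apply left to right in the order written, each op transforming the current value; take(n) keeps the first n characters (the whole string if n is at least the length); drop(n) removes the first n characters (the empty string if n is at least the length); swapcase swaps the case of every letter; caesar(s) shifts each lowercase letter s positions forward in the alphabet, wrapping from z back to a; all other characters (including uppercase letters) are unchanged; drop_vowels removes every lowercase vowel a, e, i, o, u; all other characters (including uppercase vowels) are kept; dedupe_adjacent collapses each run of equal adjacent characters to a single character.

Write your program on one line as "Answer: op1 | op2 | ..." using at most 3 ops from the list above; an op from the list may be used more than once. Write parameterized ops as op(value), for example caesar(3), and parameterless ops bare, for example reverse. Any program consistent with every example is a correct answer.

swapcase | drop(1) | take(3)

Check, running the answer program on each example:
  "agh" -> "AGH" -> "GH" -> "GH"
  "crezn" -> "CREZN" -> "REZN" -> "REZ"
  "klpkfkvkdaxd" -> "KLPKFKVKDAXD" -> "LPKFKVKDAXD" -> "LPK"
  "wmnaexcrh" -> "WMNAEXCRH" -> "MNAEXCRH" -> "MNA"
  "xumxuikrx" -> "XUMXUIKRX" -> "UMXUIKRX" -> "UMX"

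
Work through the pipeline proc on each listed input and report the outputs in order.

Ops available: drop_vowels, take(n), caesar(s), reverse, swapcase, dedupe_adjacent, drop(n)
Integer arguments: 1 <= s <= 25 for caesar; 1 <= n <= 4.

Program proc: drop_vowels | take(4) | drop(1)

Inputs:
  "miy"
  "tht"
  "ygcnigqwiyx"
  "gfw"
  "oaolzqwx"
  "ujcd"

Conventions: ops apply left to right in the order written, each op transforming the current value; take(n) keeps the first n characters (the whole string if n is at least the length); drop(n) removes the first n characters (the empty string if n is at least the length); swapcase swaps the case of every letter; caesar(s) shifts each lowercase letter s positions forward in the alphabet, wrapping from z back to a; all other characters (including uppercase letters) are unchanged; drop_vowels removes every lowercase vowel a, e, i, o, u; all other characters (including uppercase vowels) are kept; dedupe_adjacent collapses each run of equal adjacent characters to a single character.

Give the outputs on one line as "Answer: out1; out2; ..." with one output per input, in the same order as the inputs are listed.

Execution, op by op:
  "miy" -> "my" -> "my" -> "y"
  "tht" -> "tht" -> "tht" -> "ht"
  "ygcnigqwiyx" -> "ygcngqwyx" -> "ygcn" -> "gcn"
  "gfw" -> "gfw" -> "gfw" -> "fw"
  "oaolzqwx" -> "lzqwx" -> "lzqw" -> "zqw"
  "ujcd" -> "jcd" -> "jcd" -> "cd"

"y"; "ht"; "gcn"; "fw"; "zqw"; "cd"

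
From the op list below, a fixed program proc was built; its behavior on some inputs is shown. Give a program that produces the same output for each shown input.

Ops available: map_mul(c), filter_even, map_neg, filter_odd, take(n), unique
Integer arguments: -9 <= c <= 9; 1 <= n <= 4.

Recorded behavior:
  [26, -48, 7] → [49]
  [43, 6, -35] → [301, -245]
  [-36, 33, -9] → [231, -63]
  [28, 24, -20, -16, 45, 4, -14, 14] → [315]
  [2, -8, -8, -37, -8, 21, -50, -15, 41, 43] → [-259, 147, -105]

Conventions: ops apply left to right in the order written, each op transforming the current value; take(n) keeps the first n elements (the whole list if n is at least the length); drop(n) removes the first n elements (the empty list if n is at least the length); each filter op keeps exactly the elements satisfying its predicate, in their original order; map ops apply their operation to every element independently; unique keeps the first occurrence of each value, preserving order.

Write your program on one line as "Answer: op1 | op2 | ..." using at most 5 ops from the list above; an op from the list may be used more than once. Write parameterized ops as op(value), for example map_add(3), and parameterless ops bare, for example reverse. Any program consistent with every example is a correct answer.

filter_odd | map_neg | map_mul(-7) | take(3)

Check, running the answer program on each example:
  [26, -48, 7] -> [7] -> [-7] -> [49] -> [49]
  [43, 6, -35] -> [43, -35] -> [-43, 35] -> [301, -245] -> [301, -245]
  [-36, 33, -9] -> [33, -9] -> [-33, 9] -> [231, -63] -> [231, -63]
  [28, 24, -20, -16, 45, 4, -14, 14] -> [45] -> [-45] -> [315] -> [315]
  [2, -8, -8, -37, -8, 21, -50, -15, 41, 43] -> [-37, 21, -15, 41, 43] -> [37, -21, 15, -41, -43] -> [-259, 147, -105, 287, 301] -> [-259, 147, -105]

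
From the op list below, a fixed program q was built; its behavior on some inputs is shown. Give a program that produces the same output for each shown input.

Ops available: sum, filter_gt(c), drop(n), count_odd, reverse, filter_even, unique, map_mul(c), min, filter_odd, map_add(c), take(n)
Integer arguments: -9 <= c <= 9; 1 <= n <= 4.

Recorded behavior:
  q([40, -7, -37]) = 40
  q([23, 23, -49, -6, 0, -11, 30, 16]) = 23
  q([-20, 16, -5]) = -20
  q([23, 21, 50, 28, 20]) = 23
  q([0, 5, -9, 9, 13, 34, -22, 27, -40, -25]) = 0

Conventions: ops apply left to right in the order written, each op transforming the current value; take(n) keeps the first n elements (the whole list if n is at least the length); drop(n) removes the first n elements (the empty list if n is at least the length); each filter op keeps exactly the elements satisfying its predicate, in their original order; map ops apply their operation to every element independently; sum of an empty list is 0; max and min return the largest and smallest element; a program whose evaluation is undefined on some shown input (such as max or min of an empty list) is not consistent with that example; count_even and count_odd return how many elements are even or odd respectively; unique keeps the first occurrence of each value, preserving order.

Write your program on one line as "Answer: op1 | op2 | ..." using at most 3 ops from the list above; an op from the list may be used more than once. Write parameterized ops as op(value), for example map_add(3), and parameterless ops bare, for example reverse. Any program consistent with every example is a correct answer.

unique | take(1) | sum

Check, running the answer program on each example:
  [40, -7, -37] -> [40, -7, -37] -> [40] -> 40
  [23, 23, -49, -6, 0, -11, 30, 16] -> [23, -49, -6, 0, -11, 30, 16] -> [23] -> 23
  [-20, 16, -5] -> [-20, 16, -5] -> [-20] -> -20
  [23, 21, 50, 28, 20] -> [23, 21, 50, 28, 20] -> [23] -> 23
  [0, 5, -9, 9, 13, 34, -22, 27, -40, -25] -> [0, 5, -9, 9, 13, 34, -22, 27, -40, -25] -> [0] -> 0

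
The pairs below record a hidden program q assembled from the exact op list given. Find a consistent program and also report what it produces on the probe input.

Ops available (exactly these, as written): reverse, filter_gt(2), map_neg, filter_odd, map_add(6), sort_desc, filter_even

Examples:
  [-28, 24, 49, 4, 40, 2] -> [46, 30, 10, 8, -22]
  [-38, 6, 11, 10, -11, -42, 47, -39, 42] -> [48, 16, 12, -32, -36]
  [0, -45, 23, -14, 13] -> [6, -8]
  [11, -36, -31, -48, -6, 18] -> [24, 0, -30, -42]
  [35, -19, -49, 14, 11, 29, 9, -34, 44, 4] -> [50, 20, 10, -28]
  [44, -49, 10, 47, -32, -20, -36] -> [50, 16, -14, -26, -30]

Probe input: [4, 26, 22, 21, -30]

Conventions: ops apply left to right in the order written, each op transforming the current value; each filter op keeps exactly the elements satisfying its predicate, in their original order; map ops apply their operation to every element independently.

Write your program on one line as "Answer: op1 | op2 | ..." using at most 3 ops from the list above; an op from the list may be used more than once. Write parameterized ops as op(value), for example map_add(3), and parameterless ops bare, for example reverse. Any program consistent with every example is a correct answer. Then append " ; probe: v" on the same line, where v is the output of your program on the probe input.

sort_desc | map_add(6) | filter_even ; probe: [32, 28, 10, -24]

Check, running the answer program on each example:
  [-28, 24, 49, 4, 40, 2] -> [49, 40, 24, 4, 2, -28] -> [55, 46, 30, 10, 8, -22] -> [46, 30, 10, 8, -22]
  [-38, 6, 11, 10, -11, -42, 47, -39, 42] -> [47, 42, 11, 10, 6, -11, -38, -39, -42] -> [53, 48, 17, 16, 12, -5, -32, -33, -36] -> [48, 16, 12, -32, -36]
  [0, -45, 23, -14, 13] -> [23, 13, 0, -14, -45] -> [29, 19, 6, -8, -39] -> [6, -8]
  [11, -36, -31, -48, -6, 18] -> [18, 11, -6, -31, -36, -48] -> [24, 17, 0, -25, -30, -42] -> [24, 0, -30, -42]
  [35, -19, -49, 14, 11, 29, 9, -34, 44, 4] -> [44, 35, 29, 14, 11, 9, 4, -19, -34, -49] -> [50, 41, 35, 20, 17, 15, 10, -13, -28, -43] -> [50, 20, 10, -28]
  [44, -49, 10, 47, -32, -20, -36] -> [47, 44, 10, -20, -32, -36, -49] -> [53, 50, 16, -14, -26, -30, -43] -> [50, 16, -14, -26, -30]
  probe: [4, 26, 22, 21, -30] -> [26, 22, 21, 4, -30] -> [32, 28, 27, 10, -24] -> [32, 28, 10, -24]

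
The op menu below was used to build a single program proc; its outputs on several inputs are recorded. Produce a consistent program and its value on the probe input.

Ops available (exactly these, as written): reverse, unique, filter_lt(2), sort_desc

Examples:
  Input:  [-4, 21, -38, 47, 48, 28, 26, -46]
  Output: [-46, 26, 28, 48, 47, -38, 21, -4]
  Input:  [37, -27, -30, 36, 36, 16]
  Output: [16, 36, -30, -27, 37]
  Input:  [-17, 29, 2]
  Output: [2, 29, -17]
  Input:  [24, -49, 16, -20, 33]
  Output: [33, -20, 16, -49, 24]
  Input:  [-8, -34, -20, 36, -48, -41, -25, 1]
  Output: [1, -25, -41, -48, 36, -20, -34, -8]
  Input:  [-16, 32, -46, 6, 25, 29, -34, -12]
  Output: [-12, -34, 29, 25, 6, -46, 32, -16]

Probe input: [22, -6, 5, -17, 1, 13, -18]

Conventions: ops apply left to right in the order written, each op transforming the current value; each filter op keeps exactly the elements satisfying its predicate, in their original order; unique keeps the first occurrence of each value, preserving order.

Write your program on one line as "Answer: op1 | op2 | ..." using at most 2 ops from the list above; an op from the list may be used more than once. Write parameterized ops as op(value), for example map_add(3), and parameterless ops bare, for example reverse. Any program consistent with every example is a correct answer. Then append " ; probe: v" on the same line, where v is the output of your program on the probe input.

unique | reverse ; probe: [-18, 13, 1, -17, 5, -6, 22]

Check, running the answer program on each example:
  [-4, 21, -38, 47, 48, 28, 26, -46] -> [-4, 21, -38, 47, 48, 28, 26, -46] -> [-46, 26, 28, 48, 47, -38, 21, -4]
  [37, -27, -30, 36, 36, 16] -> [37, -27, -30, 36, 16] -> [16, 36, -30, -27, 37]
  [-17, 29, 2] -> [-17, 29, 2] -> [2, 29, -17]
  [24, -49, 16, -20, 33] -> [24, -49, 16, -20, 33] -> [33, -20, 16, -49, 24]
  [-8, -34, -20, 36, -48, -41, -25, 1] -> [-8, -34, -20, 36, -48, -41, -25, 1] -> [1, -25, -41, -48, 36, -20, -34, -8]
  [-16, 32, -46, 6, 25, 29, -34, -12] -> [-16, 32, -46, 6, 25, 29, -34, -12] -> [-12, -34, 29, 25, 6, -46, 32, -16]
  probe: [22, -6, 5, -17, 1, 13, -18] -> [22, -6, 5, -17, 1, 13, -18] -> [-18, 13, 1, -17, 5, -6, 22]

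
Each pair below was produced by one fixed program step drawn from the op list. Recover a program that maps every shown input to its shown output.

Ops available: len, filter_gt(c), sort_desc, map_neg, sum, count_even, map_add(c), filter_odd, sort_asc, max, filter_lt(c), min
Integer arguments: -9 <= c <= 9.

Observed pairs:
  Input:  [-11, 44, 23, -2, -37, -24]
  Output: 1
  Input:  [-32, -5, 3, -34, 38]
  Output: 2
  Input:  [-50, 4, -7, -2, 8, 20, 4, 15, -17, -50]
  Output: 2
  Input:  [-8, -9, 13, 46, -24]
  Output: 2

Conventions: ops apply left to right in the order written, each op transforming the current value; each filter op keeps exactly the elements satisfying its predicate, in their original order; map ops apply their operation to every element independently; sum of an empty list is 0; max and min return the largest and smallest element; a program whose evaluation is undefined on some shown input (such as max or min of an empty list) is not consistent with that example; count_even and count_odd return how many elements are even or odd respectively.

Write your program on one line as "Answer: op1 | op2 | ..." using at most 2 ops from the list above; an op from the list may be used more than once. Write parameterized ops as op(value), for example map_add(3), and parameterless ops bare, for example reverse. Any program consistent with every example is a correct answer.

filter_lt(-6) | count_even

Check, running the answer program on each example:
  [-11, 44, 23, -2, -37, -24] -> [-11, -37, -24] -> 1
  [-32, -5, 3, -34, 38] -> [-32, -34] -> 2
  [-50, 4, -7, -2, 8, 20, 4, 15, -17, -50] -> [-50, -7, -17, -50] -> 2
  [-8, -9, 13, 46, -24] -> [-8, -9, -24] -> 2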